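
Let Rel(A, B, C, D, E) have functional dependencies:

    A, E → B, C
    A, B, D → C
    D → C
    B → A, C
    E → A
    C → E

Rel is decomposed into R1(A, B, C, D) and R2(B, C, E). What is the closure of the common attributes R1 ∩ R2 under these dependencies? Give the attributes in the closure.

R1 ∩ R2 = {B, C}.
B → A, C applies, adding A
C → E applies, adding E
Closure: {A, B, C, E}.

A, B, C, E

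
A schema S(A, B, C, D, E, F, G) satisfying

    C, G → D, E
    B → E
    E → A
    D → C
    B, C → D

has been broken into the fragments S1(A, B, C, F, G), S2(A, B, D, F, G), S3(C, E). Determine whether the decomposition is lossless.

No

Chase test. Columns are A, B, C, D, E, F, G; row i has aⱼ where attribute j ∈ Si, else bᵢⱼ.
Initial tableau (one row per fragment):
  row 1: a1 a2 a3 b14 b15 a6 a7
  row 2: a1 a2 b23 a4 b25 a6 a7
  row 3: b31 b32 a3 b34 a5 b36 b37
Rows 1 and 2 agree on B; apply B→E and equate their E entries.
No row becomes fully distinguished — the join is lossy.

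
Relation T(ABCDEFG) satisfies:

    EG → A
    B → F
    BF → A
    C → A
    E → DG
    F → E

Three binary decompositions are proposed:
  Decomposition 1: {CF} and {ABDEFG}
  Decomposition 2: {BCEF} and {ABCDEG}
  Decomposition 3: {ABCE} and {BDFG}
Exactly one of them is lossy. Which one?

Decomposition 1: common = {F}, closure = {ADEFG} → lossy.
Decomposition 2: common = {BCE}, closure = {ABCDEFG} → lossless.
Decomposition 3: common = {B}, closure = {ABDEFG} → lossless.

Decomposition 1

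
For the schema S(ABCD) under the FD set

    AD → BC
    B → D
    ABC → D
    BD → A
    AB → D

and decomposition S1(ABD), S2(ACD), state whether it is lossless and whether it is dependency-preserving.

Lossless test: (AD)⁺ = {ABCD}, which contains all of one fragment — lossless.
Dependency preservation: AD → BC; ABC → D are not contained in any single fragment, but the restricted closure of each left-hand side across the fragments still reaches the right-hand side; the remaining FDs each lie inside some fragment. All dependencies are preserved.

lossless and dependency-preserving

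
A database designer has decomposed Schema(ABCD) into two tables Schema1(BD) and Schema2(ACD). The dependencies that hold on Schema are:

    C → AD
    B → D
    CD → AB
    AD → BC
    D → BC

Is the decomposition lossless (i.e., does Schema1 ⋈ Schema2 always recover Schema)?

Common attributes: Schema1 ∩ Schema2 = {D}.
Closure of {D}: D → BC applies, adding BC; C → AD applies, adding A. So (D)⁺ = {ABCD}.
This closure contains every attribute of Schema1, so Schema1 ∩ Schema2 → Schema1. The join is lossless.

Yes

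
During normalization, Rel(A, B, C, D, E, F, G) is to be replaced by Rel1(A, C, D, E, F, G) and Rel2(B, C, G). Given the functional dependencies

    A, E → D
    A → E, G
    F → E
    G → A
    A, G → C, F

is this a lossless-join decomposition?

Common attributes: Rel1 ∩ Rel2 = {C, G}.
Closure of {C, G}: G → A applies, adding A; A, G → C, F applies, adding F; A → E, G applies, adding E; A, E → D applies, adding D. So (C, G)⁺ = {A, C, D, E, F, G}.
This closure contains every attribute of Rel1, so Rel1 ∩ Rel2 → Rel1. The join is lossless.

Yes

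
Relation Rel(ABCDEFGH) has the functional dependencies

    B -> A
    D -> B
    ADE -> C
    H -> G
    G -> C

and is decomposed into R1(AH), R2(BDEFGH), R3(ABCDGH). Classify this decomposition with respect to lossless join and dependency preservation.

lossless but not dependency-preserving

Lossless test (chase): Rows 2 and 3 agree on B; apply B→A and equate their A entries. Rows 1 and 2 agree on H; apply H→G and equate their G entries. Rows 1 and 2 agree on G; apply G→C and equate their C entries. Rows 1 and 3 agree on G; apply G→C and equate their C entries. Row 2 is now all distinguished symbols — the join is lossless.
Dependency preservation: the restricted closure of {ADE} across the fragments never reaches {C}, so ADE → C cannot be enforced without a join — not preserved.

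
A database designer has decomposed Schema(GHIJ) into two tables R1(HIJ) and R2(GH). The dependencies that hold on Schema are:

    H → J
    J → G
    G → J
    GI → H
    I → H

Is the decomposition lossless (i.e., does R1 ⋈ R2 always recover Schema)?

Common attributes: R1 ∩ R2 = {H}.
Closure of {H}: H → J applies, adding J; J → G applies, adding G. So (H)⁺ = {GHJ}.
This closure contains every attribute of R2, so R1 ∩ R2 → R2. The join is lossless.

Yes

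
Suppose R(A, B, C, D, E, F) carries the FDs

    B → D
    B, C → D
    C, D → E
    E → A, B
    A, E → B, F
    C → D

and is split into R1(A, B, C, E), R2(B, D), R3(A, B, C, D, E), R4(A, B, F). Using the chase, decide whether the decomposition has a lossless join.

Chase test. Columns are A, B, C, D, E, F; row i has aⱼ where attribute j ∈ Ri, else bᵢⱼ.
Initial tableau (one row per fragment):
  row 1: a1 a2 a3 b14 a5 b16
  row 2: b21 a2 b23 a4 b25 b26
  row 3: a1 a2 a3 a4 a5 b36
  row 4: a1 a2 b43 b44 b45 a6
Rows 1 and 2 agree on B; apply B→D and equate their D entries.
Rows 1 and 4 agree on B; apply B→D and equate their D entries.
Rows 1 and 3 agree on A, E; apply A, E→B, F and equate their B, F entries.
No row becomes fully distinguished — the join is lossy.

No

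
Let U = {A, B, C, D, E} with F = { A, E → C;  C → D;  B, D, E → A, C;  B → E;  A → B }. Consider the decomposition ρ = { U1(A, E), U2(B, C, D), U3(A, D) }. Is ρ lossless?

No

Chase test. Columns are A, B, C, D, E; row i has aⱼ where attribute j ∈ Ui, else bᵢⱼ.
Initial tableau (one row per fragment):
  row 1: a1 b12 b13 b14 a5
  row 2: b21 a2 a3 a4 b25
  row 3: a1 b32 b33 a4 b35
Rows 1 and 3 agree on A; apply A→B and equate their B entries.
Rows 1 and 3 agree on B; apply B→E and equate their E entries.
Rows 1 and 3 agree on A, E; apply A, E→C and equate their C entries.
Rows 1 and 3 agree on C; apply C→D and equate their D entries.
No row becomes fully distinguished — the join is lossy.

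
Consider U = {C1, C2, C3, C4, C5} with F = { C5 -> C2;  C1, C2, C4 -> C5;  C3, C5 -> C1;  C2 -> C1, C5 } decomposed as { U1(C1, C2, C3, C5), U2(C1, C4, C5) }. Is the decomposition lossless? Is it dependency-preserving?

lossy but dependency-preserving

Lossless test: (C1, C5)⁺ = {C1, C2, C5}, which is a superkey of neither fragment — lossy.
Dependency preservation: C1, C2, C4 → C5 is not contained in any single fragment, but the restricted closure of its left-hand side across the fragments still reaches the right-hand side; the remaining FDs each lie inside some fragment. All dependencies are preserved.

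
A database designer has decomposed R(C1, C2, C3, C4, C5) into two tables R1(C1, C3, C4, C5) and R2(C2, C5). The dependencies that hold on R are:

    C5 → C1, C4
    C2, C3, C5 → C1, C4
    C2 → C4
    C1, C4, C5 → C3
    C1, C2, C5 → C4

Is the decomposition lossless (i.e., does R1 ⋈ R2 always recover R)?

Yes

Common attributes: R1 ∩ R2 = {C5}.
Closure of {C5}: C5 → C1, C4 applies, adding C1, C4; C1, C4, C5 → C3 applies, adding C3. So (C5)⁺ = {C1, C3, C4, C5}.
This closure contains every attribute of R1, so R1 ∩ R2 → R1. The join is lossless.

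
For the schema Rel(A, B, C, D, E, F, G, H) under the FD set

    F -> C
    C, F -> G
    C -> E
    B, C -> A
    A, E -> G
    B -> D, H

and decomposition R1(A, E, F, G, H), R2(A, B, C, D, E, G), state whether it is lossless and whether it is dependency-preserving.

Lossless test: (A, E, G)⁺ = {A, E, G}, which is a superkey of neither fragment — lossy.
Dependency preservation: the restricted closure of {F} across the fragments never reaches {C}, so F → C cannot be enforced without a join — not preserved.

lossy and not dependency-preserving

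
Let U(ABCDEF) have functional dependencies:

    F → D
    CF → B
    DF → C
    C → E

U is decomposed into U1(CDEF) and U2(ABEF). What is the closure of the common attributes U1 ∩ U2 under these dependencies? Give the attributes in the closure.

BCDEF

U1 ∩ U2 = {EF}.
F → D applies, adding D
DF → C applies, adding C
CF → B applies, adding B
Closure: {BCDEF}.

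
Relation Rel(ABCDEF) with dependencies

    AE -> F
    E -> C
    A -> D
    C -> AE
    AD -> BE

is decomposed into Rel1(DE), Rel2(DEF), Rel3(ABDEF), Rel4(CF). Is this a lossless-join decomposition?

No

Chase test. Columns are ABCDEF; row i has aⱼ where attribute j ∈ Reli, else bᵢⱼ.
Initial tableau (one row per fragment):
  row 1: b11 b12 b13 a4 a5 b16
  row 2: b21 b22 b23 a4 a5 a6
  row 3: a1 a2 b33 a4 a5 a6
  row 4: b41 b42 a3 b44 b45 a6
Rows 1 and 2 agree on E; apply E→C and equate their C entries.
Rows 1 and 3 agree on E; apply E→C and equate their C entries.
Rows 1 and 2 agree on C; apply C→AE and equate their AE entries.
Rows 1 and 3 agree on C; apply C→AE and equate their AE entries.
Rows 1 and 2 agree on AD; apply AD→BE and equate their BE entries.
Rows 1 and 3 agree on AD; apply AD→BE and equate their BE entries.
Rows 1 and 2 agree on AE; apply AE→F and equate their F entries.
No row becomes fully distinguished — the join is lossy.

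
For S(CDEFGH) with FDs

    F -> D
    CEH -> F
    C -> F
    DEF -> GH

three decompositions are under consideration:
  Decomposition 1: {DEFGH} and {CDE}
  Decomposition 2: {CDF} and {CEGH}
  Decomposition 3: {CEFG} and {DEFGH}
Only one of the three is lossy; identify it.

Decomposition 1: common = {DE}, closure = {DE} → lossy.
Decomposition 2: common = {C}, closure = {CDF} → lossless.
Decomposition 3: common = {EFG}, closure = {DEFGH} → lossless.

Decomposition 1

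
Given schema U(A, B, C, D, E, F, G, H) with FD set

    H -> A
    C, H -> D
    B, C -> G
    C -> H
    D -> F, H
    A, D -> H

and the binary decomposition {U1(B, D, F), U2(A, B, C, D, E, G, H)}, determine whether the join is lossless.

Common attributes: U1 ∩ U2 = {B, D}.
Closure of {B, D}: D → F, H applies, adding F, H; H → A applies, adding A. So (B, D)⁺ = {A, B, D, F, H}.
This closure contains every attribute of U1, so U1 ∩ U2 → U1. The join is lossless.

Yes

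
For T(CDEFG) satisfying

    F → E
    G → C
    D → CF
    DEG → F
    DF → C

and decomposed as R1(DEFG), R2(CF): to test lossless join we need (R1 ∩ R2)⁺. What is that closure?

EF

R1 ∩ R2 = {F}.
F → E applies, adding E
Closure: {EF}.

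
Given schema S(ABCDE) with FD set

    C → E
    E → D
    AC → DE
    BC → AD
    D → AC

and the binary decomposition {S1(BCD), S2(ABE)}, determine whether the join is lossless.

No

Common attributes: S1 ∩ S2 = {B}.
No dependency enlarges {B}, so (B)⁺ = {B}.
The closure contains neither all of S1 = {BCD} nor all of S2 = {ABE}, so the common attributes are not a superkey of either fragment. The join is lossy.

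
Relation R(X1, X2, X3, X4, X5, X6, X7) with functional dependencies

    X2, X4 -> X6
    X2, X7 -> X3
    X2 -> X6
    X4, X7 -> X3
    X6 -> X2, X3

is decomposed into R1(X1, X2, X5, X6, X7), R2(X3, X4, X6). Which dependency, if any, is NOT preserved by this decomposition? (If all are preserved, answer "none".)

Check X4, X7 → X3: no single fragment contains all of {X3, X4, X7}, and the restricted closure of {X4, X7} across the fragments never reaches {X3}.
X2, X4 → X6 is preserved.
X2, X7 → X3 is preserved.
X2 → X6 is preserved.
X6 → X2, X3 is preserved.

X4, X7 -> X3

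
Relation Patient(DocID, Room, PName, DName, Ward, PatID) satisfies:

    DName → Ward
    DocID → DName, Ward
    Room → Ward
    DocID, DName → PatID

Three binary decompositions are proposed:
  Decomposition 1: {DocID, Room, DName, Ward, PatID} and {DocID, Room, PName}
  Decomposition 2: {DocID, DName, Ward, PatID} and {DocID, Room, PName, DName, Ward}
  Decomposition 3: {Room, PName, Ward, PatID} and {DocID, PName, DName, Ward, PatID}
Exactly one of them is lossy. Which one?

Decomposition 3

Decomposition 1: common = {DocID, Room}, closure = {DocID, Room, DName, Ward, PatID} → lossless.
Decomposition 2: common = {DocID, DName, Ward}, closure = {DocID, DName, Ward, PatID} → lossless.
Decomposition 3: common = {PName, Ward, PatID}, closure = {PName, Ward, PatID} → lossy.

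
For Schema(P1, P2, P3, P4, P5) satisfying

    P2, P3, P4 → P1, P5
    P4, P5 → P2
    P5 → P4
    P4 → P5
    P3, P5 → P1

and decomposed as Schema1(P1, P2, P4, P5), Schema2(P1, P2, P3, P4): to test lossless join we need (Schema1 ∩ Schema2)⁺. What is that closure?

Schema1 ∩ Schema2 = {P1, P2, P4}.
P4 → P5 applies, adding P5
Closure: {P1, P2, P4, P5}.

P1, P2, P4, P5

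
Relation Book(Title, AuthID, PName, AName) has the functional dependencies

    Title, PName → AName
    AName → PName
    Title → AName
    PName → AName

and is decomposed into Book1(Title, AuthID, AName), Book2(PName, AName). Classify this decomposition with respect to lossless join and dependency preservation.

lossless and dependency-preserving

Lossless test: (AName)⁺ = {PName, AName}, which contains all of one fragment — lossless.
Dependency preservation: Title, PName → AName is not contained in any single fragment, but the restricted closure of its left-hand side across the fragments still reaches the right-hand side; the remaining FDs each lie inside some fragment. All dependencies are preserved.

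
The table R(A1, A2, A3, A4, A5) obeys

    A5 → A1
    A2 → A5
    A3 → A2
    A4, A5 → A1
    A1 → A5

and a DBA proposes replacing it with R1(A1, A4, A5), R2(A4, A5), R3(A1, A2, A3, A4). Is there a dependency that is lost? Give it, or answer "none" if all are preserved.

A5 → A1 lies within R1.
A2 → A5: restricted closure across fragments reaches A5.
A3 → A2 lies within R3.
A4, A5 → A1 lies within R1.
A1 → A5 lies within R1.
Every dependency is enforceable on the fragments, so the decomposition is dependency-preserving.

none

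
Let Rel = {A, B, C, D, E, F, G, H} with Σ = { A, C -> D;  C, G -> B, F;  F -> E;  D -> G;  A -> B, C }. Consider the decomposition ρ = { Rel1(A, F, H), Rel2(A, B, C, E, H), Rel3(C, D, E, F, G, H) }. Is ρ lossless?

No

Chase test. Columns are A, B, C, D, E, F, G, H; row i has aⱼ where attribute j ∈ Reli, else bᵢⱼ.
Initial tableau (one row per fragment):
  row 1: a1 b12 b13 b14 b15 a6 b17 a8
  row 2: a1 a2 a3 b24 a5 b26 b27 a8
  row 3: b31 b32 a3 a4 a5 a6 a7 a8
Rows 1 and 3 agree on F; apply F→E and equate their E entries.
Rows 1 and 2 agree on A; apply A→B, C and equate their B, C entries.
Rows 1 and 2 agree on A, C; apply A, C→D and equate their D entries.
Rows 1 and 2 agree on D; apply D→G and equate their G entries.
Rows 1 and 2 agree on C, G; apply C, G→B, F and equate their B, F entries.
No row becomes fully distinguished — the join is lossy.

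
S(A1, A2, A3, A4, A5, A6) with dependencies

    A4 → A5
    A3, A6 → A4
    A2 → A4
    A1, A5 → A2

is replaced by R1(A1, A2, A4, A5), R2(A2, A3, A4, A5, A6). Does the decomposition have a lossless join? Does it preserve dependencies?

Lossless test: (A2, A4, A5)⁺ = {A2, A4, A5}, which is a superkey of neither fragment — lossy.
Dependency preservation: every FD's attributes lie within a single fragment, so each can be enforced locally — preserved.

lossy but dependency-preserving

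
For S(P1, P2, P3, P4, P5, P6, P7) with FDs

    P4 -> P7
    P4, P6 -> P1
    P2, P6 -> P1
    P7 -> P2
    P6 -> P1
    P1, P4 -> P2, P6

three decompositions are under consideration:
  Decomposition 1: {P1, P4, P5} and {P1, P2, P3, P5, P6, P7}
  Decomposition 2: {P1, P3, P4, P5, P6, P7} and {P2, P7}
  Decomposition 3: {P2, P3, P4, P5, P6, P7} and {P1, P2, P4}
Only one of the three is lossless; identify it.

Decomposition 2

Decomposition 1: common = {P1, P5}, closure = {P1, P5} → lossy.
Decomposition 2: common = {P7}, closure = {P2, P7} → lossless.
Decomposition 3: common = {P2, P4}, closure = {P2, P4, P7} → lossy.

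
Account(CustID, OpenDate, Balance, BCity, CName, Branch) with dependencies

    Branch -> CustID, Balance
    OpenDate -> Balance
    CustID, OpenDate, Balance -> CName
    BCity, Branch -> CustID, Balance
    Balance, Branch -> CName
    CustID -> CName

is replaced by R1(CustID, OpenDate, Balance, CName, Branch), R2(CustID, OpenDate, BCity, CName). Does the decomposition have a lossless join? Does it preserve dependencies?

Lossless test: (CustID, OpenDate, CName)⁺ = {CustID, OpenDate, Balance, CName}, which is a superkey of neither fragment — lossy.
Dependency preservation: BCity, Branch → CustID, Balance is not contained in any single fragment, but the restricted closure of its left-hand side across the fragments still reaches the right-hand side; the remaining FDs each lie inside some fragment. All dependencies are preserved.

lossy but dependency-preserving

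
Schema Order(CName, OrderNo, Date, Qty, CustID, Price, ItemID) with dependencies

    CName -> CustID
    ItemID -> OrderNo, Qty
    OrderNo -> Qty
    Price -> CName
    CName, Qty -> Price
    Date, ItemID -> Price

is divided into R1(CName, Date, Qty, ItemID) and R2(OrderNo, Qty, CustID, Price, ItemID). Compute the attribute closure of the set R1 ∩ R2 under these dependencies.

R1 ∩ R2 = {Qty, ItemID}.
ItemID → OrderNo, Qty applies, adding OrderNo
Closure: {OrderNo, Qty, ItemID}.

OrderNo, Qty, ItemID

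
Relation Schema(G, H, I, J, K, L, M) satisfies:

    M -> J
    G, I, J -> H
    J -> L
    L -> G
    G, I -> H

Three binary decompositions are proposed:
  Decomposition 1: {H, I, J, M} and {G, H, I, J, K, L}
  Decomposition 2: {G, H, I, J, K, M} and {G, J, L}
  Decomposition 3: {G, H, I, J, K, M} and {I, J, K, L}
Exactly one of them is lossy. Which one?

Decomposition 1: common = {H, I, J}, closure = {G, H, I, J, L} → lossy.
Decomposition 2: common = {G, J}, closure = {G, J, L} → lossless.
Decomposition 3: common = {I, J, K}, closure = {G, H, I, J, K, L} → lossless.

Decomposition 1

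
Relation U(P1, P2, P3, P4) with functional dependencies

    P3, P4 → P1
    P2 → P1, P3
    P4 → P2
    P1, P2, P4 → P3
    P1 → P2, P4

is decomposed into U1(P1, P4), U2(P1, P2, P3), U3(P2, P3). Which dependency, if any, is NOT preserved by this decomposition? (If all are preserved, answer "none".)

none

P3, P4 → P1: restricted closure across fragments reaches P1.
P2 → P1, P3 lies within U2.
P4 → P2: restricted closure across fragments reaches P2.
P1, P2, P4 → P3: restricted closure across fragments reaches P3.
P1 → P2, P4: restricted closure across fragments reaches P2, P4.
Every dependency is enforceable on the fragments, so the decomposition is dependency-preserving.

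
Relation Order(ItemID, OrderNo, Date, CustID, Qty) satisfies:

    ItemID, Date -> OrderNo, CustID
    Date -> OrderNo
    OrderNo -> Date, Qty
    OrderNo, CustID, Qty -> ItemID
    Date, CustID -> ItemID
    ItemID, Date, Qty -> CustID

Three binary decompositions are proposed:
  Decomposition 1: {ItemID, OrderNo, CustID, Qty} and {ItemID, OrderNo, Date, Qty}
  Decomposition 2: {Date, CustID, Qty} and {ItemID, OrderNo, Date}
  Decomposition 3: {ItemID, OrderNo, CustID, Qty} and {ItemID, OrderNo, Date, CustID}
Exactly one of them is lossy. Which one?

Decomposition 1: common = {ItemID, OrderNo, Qty}, closure = {ItemID, OrderNo, Date, CustID, Qty} → lossless.
Decomposition 2: common = {Date}, closure = {OrderNo, Date, Qty} → lossy.
Decomposition 3: common = {ItemID, OrderNo, CustID}, closure = {ItemID, OrderNo, Date, CustID, Qty} → lossless.

Decomposition 2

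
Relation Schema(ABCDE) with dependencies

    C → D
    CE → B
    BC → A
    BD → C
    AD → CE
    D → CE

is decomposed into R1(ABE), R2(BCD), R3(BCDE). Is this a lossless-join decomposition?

Chase test. Columns are ABCDE; row i has aⱼ where attribute j ∈ Ri, else bᵢⱼ.
Initial tableau (one row per fragment):
  row 1: a1 a2 b13 b14 a5
  row 2: b21 a2 a3 a4 b25
  row 3: b31 a2 a3 a4 a5
Rows 2 and 3 agree on BC; apply BC→A and equate their A entries.
Rows 2 and 3 agree on AD; apply AD→CE and equate their CE entries.
No row becomes fully distinguished — the join is lossy.

No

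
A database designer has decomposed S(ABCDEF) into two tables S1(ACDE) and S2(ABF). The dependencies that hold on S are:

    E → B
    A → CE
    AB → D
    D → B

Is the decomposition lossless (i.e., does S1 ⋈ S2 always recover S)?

Yes

Common attributes: S1 ∩ S2 = {A}.
Closure of {A}: A → CE applies, adding CE; E → B applies, adding B; AB → D applies, adding D. So (A)⁺ = {ABCDE}.
This closure contains every attribute of S1, so S1 ∩ S2 → S1. The join is lossless.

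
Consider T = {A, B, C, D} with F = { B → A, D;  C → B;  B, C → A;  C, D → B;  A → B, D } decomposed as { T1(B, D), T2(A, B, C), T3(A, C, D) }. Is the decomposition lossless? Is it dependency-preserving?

Lossless test (chase): Rows 1 and 2 agree on B; apply B→A, D and equate their A, D entries. Rows 2 and 3 agree on C; apply C→B and equate their B entries. Row 2 is now all distinguished symbols — the join is lossless.
Dependency preservation: B → A, D; C, D → B; A → B, D are not contained in any single fragment, but the restricted closure of each left-hand side across the fragments still reaches the right-hand side; the remaining FDs each lie inside some fragment. All dependencies are preserved.

lossless and dependency-preserving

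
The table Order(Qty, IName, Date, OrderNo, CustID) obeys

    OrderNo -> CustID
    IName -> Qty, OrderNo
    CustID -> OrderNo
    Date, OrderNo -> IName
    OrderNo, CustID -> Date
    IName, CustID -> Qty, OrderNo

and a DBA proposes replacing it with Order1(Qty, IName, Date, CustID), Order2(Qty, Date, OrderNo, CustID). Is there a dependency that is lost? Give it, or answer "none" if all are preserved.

OrderNo → CustID lies within Order2.
IName → Qty, OrderNo: restricted closure across fragments reaches Qty, OrderNo.
CustID → OrderNo lies within Order2.
Date, OrderNo → IName: restricted closure across fragments reaches IName.
OrderNo, CustID → Date lies within Order2.
IName, CustID → Qty, OrderNo: restricted closure across fragments reaches Qty, OrderNo.
Every dependency is enforceable on the fragments, so the decomposition is dependency-preserving.

none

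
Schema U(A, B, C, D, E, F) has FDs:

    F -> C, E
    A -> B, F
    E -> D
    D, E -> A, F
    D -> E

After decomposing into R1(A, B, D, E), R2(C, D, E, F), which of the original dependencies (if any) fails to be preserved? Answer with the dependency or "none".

none

F → C, E lies within R2.
A → B, F: restricted closure across fragments reaches B, F.
E → D lies within R1.
D, E → A, F: restricted closure across fragments reaches A, F.
D → E lies within R1.
Every dependency is enforceable on the fragments, so the decomposition is dependency-preserving.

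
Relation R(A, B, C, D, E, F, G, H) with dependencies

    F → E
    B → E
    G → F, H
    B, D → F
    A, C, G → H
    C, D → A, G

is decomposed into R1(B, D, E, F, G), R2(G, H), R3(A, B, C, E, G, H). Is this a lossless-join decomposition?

No

Chase test. Columns are A, B, C, D, E, F, G, H; row i has aⱼ where attribute j ∈ Ri, else bᵢⱼ.
Initial tableau (one row per fragment):
  row 1: b11 a2 b13 a4 a5 a6 a7 b18
  row 2: b21 b22 b23 b24 b25 b26 a7 a8
  row 3: a1 a2 a3 b34 a5 b36 a7 a8
Rows 1 and 2 agree on G; apply G→F, H and equate their F, H entries.
Rows 1 and 3 agree on G; apply G→F, H and equate their F, H entries.
Rows 1 and 2 agree on F; apply F→E and equate their E entries.
No row becomes fully distinguished — the join is lossy.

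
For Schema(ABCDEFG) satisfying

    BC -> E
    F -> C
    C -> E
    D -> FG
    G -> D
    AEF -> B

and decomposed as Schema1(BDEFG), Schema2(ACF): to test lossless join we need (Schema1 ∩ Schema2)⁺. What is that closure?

CEF

Schema1 ∩ Schema2 = {F}.
F → C applies, adding C
C → E applies, adding E
Closure: {CEF}.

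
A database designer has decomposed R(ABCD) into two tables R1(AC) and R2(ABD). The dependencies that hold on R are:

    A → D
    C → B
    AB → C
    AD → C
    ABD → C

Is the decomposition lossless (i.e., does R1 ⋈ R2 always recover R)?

Yes

Common attributes: R1 ∩ R2 = {A}.
Closure of {A}: A → D applies, adding D; AD → C applies, adding C; C → B applies, adding B. So (A)⁺ = {ABCD}.
This closure contains every attribute of R1, so R1 ∩ R2 → R1. The join is lossless.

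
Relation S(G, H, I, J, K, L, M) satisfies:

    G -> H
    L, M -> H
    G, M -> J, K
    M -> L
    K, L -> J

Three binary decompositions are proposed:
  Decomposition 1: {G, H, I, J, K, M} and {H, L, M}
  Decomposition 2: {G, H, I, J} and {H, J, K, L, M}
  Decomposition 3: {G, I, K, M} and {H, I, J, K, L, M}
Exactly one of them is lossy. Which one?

Decomposition 2

Decomposition 1: common = {H, M}, closure = {H, L, M} → lossless.
Decomposition 2: common = {H, J}, closure = {H, J} → lossy.
Decomposition 3: common = {I, K, M}, closure = {H, I, J, K, L, M} → lossless.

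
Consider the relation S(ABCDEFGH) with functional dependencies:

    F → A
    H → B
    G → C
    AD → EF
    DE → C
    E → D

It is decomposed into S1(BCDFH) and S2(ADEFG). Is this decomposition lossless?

No

Common attributes: S1 ∩ S2 = {DF}.
Closure of {DF}: F → A applies, adding A; AD → EF applies, adding E; DE → C applies, adding C. So (DF)⁺ = {ACDEF}.
The closure contains neither all of S1 = {BCDFH} nor all of S2 = {ADEFG}, so the common attributes are not a superkey of either fragment. The join is lossy.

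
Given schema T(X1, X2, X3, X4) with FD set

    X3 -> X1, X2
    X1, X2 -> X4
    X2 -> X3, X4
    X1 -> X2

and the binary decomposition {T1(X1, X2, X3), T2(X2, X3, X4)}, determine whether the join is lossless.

Common attributes: T1 ∩ T2 = {X2, X3}.
Closure of {X2, X3}: X3 → X1, X2 applies, adding X1; X1, X2 → X4 applies, adding X4. So (X2, X3)⁺ = {X1, X2, X3, X4}.
This closure contains every attribute of T1, so T1 ∩ T2 → T1. The join is lossless.

Yes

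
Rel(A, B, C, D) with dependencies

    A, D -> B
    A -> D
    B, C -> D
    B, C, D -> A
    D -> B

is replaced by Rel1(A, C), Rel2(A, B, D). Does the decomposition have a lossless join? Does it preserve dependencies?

Lossless test: (A)⁺ = {A, B, D}, which contains all of one fragment — lossless.
Dependency preservation: the restricted closure of {B, C} across the fragments never reaches {D}, so B, C → D cannot be enforced without a join — not preserved.

lossless but not dependency-preserving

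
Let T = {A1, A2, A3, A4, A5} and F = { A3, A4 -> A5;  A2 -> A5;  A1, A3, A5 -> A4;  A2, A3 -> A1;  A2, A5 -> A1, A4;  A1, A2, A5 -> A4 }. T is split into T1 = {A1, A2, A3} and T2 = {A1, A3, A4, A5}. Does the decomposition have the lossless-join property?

Common attributes: T1 ∩ T2 = {A1, A3}.
No dependency enlarges {A1, A3}, so (A1, A3)⁺ = {A1, A3}.
The closure contains neither all of T1 = {A1, A2, A3} nor all of T2 = {A1, A3, A4, A5}, so the common attributes are not a superkey of either fragment. The join is lossy.

No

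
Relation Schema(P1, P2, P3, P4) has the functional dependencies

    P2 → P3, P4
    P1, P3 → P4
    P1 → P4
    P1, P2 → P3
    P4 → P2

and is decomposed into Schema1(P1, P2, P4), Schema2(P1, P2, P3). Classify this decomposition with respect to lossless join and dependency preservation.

lossless and dependency-preserving

Lossless test: (P1, P2)⁺ = {P1, P2, P3, P4}, which contains all of one fragment — lossless.
Dependency preservation: P2 → P3, P4; P1, P3 → P4 are not contained in any single fragment, but the restricted closure of each left-hand side across the fragments still reaches the right-hand side; the remaining FDs each lie inside some fragment. All dependencies are preserved.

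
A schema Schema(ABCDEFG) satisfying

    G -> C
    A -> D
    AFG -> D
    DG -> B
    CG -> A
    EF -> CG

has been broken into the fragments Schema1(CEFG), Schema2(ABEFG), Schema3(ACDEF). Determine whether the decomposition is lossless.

Chase test. Columns are ABCDEFG; row i has aⱼ where attribute j ∈ Schemai, else bᵢⱼ.
Initial tableau (one row per fragment):
  row 1: b11 b12 a3 b14 a5 a6 a7
  row 2: a1 a2 b23 b24 a5 a6 a7
  row 3: a1 b32 a3 a4 a5 a6 b37
Rows 1 and 2 agree on G; apply G→C and equate their C entries.
Rows 2 and 3 agree on A; apply A→D and equate their D entries.
Rows 1 and 2 agree on CG; apply CG→A and equate their A entries.
Rows 1 and 3 agree on EF; apply EF→CG and equate their CG entries.
Rows 1 and 2 agree on A; apply A→D and equate their D entries.
Rows 1 and 2 agree on DG; apply DG→B and equate their B entries.
Rows 1 and 3 agree on DG; apply DG→B and equate their B entries.
Row 1 is now all distinguished symbols — the join is lossless.

Yes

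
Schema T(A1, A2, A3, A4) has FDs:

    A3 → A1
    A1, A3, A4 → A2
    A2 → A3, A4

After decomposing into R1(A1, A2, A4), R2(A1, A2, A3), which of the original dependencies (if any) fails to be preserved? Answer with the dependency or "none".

A1, A3, A4 → A2

Check A1, A3, A4 → A2: no single fragment contains all of {A1, A2, A3, A4}, and the restricted closure of {A1, A3, A4} across the fragments never reaches {A2}.
A3 → A1 is preserved.
A2 → A3, A4 is preserved.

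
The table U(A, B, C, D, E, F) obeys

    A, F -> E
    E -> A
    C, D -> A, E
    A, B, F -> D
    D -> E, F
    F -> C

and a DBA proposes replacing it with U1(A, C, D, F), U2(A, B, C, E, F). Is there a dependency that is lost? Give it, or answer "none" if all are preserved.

Check A, B, F → D: no single fragment contains all of {A, B, D, F}, and the restricted closure of {A, B, F} across the fragments never reaches {D}.
A, F → E is preserved.
E → A is preserved.
C, D → A, E is preserved.
D → E, F is preserved.
F → C is preserved.

A, B, F -> D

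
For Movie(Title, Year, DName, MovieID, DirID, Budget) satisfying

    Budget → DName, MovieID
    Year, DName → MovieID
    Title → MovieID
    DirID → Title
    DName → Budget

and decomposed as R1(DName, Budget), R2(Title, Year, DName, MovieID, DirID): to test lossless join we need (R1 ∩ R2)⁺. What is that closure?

R1 ∩ R2 = {DName}.
DName → Budget applies, adding Budget
Budget → DName, MovieID applies, adding MovieID
Closure: {DName, MovieID, Budget}.

DName, MovieID, Budget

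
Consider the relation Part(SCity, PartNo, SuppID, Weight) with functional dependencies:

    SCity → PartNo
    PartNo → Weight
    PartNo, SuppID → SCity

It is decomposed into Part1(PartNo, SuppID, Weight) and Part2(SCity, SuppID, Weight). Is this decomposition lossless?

No

Common attributes: Part1 ∩ Part2 = {SuppID, Weight}.
No dependency enlarges {SuppID, Weight}, so (SuppID, Weight)⁺ = {SuppID, Weight}.
The closure contains neither all of Part1 = {PartNo, SuppID, Weight} nor all of Part2 = {SCity, SuppID, Weight}, so the common attributes are not a superkey of either fragment. The join is lossy.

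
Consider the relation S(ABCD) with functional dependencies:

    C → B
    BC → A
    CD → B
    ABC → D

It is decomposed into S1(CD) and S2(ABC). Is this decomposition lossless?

Common attributes: S1 ∩ S2 = {C}.
Closure of {C}: C → B applies, adding B; BC → A applies, adding A; ABC → D applies, adding D. So (C)⁺ = {ABCD}.
This closure contains every attribute of S1, so S1 ∩ S2 → S1. The join is lossless.

Yes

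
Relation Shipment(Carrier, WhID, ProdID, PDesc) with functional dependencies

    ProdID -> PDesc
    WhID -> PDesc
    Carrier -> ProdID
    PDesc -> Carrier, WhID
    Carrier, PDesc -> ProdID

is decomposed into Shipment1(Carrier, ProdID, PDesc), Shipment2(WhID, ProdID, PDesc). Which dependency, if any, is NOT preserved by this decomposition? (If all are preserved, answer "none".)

none

ProdID → PDesc lies within Shipment1.
WhID → PDesc lies within Shipment2.
Carrier → ProdID lies within Shipment1.
PDesc → Carrier, WhID: restricted closure across fragments reaches Carrier, WhID.
Carrier, PDesc → ProdID lies within Shipment1.
Every dependency is enforceable on the fragments, so the decomposition is dependency-preserving.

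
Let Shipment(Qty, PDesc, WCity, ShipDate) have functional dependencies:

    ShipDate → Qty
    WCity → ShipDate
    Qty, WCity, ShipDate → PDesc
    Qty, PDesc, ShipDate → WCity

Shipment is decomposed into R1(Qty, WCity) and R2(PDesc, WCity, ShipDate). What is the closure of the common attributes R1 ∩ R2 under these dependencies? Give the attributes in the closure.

Qty, PDesc, WCity, ShipDate

R1 ∩ R2 = {WCity}.
WCity → ShipDate applies, adding ShipDate
ShipDate → Qty applies, adding Qty
Qty, WCity, ShipDate → PDesc applies, adding PDesc
Closure: {Qty, PDesc, WCity, ShipDate}.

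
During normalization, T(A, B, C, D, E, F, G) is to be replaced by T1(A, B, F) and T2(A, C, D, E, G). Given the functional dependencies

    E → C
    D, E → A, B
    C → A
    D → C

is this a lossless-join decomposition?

No

Common attributes: T1 ∩ T2 = {A}.
No dependency enlarges {A}, so (A)⁺ = {A}.
The closure contains neither all of T1 = {A, B, F} nor all of T2 = {A, C, D, E, G}, so the common attributes are not a superkey of either fragment. The join is lossy.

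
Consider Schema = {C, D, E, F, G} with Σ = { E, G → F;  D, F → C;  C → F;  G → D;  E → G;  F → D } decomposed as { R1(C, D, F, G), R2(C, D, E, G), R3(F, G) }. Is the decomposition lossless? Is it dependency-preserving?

lossless and dependency-preserving

Lossless test (chase): Rows 1 and 2 agree on C; apply C→F and equate their F entries. Rows 1 and 3 agree on G; apply G→D and equate their D entries. Rows 1 and 3 agree on D, F; apply D, F→C and equate their C entries. Row 2 is now all distinguished symbols — the join is lossless.
Dependency preservation: E, G → F is not contained in any single fragment, but the restricted closure of its left-hand side across the fragments still reaches the right-hand side; the remaining FDs each lie inside some fragment. All dependencies are preserved.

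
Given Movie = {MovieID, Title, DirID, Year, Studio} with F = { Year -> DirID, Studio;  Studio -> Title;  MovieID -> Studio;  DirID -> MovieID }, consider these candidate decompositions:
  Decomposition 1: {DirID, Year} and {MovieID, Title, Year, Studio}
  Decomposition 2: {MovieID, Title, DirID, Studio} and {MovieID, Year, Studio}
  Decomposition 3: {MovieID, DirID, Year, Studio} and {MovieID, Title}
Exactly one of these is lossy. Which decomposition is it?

Decomposition 2

Decomposition 1: common = {Year}, closure = {MovieID, Title, DirID, Year, Studio} → lossless.
Decomposition 2: common = {MovieID, Studio}, closure = {MovieID, Title, Studio} → lossy.
Decomposition 3: common = {MovieID}, closure = {MovieID, Title, Studio} → lossless.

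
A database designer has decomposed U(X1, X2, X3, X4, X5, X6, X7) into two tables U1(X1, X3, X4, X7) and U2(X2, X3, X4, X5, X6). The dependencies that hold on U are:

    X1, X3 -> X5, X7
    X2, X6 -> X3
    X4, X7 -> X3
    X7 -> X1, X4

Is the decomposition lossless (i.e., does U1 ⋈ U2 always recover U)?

No

Common attributes: U1 ∩ U2 = {X3, X4}.
No dependency enlarges {X3, X4}, so (X3, X4)⁺ = {X3, X4}.
The closure contains neither all of U1 = {X1, X3, X4, X7} nor all of U2 = {X2, X3, X4, X5, X6}, so the common attributes are not a superkey of either fragment. The join is lossy.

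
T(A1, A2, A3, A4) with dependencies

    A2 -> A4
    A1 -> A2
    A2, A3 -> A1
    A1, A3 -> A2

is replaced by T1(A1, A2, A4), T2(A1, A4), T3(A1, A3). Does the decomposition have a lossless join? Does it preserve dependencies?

Lossless test (chase): Rows 1 and 2 agree on A1; apply A1→A2 and equate their A2 entries. Rows 1 and 3 agree on A1; apply A1→A2 and equate their A2 entries. Rows 1 and 3 agree on A2; apply A2→A4 and equate their A4 entries. Row 3 is now all distinguished symbols — the join is lossless.
Dependency preservation: the restricted closure of {A2, A3} across the fragments never reaches {A1}, so A2, A3 → A1 cannot be enforced without a join — not preserved.

lossless but not dependency-preserving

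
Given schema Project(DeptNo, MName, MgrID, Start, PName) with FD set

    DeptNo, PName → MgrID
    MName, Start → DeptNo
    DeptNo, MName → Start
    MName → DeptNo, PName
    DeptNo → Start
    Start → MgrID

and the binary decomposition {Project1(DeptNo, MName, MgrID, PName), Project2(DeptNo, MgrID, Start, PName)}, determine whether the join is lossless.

Yes

Common attributes: Project1 ∩ Project2 = {DeptNo, MgrID, PName}.
Closure of {DeptNo, MgrID, PName}: DeptNo → Start applies, adding Start. So (DeptNo, MgrID, PName)⁺ = {DeptNo, MgrID, Start, PName}.
This closure contains every attribute of Project2, so Project1 ∩ Project2 → Project2. The join is lossless.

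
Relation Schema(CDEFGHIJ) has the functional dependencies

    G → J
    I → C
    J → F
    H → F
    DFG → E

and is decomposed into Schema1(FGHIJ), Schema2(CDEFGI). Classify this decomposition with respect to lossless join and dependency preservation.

Lossless test: (FGI)⁺ = {CFGIJ}, which is a superkey of neither fragment — lossy.
Dependency preservation: every FD's attributes lie within a single fragment, so each can be enforced locally — preserved.

lossy but dependency-preserving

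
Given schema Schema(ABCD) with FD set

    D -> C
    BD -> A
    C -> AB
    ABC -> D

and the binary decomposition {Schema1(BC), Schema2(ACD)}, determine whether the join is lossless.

Common attributes: Schema1 ∩ Schema2 = {C}.
Closure of {C}: C → AB applies, adding AB; ABC → D applies, adding D. So (C)⁺ = {ABCD}.
This closure contains every attribute of Schema1, so Schema1 ∩ Schema2 → Schema1. The join is lossless.

Yes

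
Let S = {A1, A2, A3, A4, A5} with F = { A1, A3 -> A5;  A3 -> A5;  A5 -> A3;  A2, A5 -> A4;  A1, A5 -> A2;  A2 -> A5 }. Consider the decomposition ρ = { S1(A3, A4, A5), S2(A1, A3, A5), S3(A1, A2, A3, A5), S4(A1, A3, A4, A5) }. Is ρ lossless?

Chase test. Columns are A1, A2, A3, A4, A5; row i has aⱼ where attribute j ∈ Si, else bᵢⱼ.
Initial tableau (one row per fragment):
  row 1: b11 b12 a3 a4 a5
  row 2: a1 b22 a3 b24 a5
  row 3: a1 a2 a3 b34 a5
  row 4: a1 b42 a3 a4 a5
Rows 2 and 3 agree on A1, A5; apply A1, A5→A2 and equate their A2 entries.
Rows 2 and 4 agree on A1, A5; apply A1, A5→A2 and equate their A2 entries.
Rows 2 and 3 agree on A2, A5; apply A2, A5→A4 and equate their A4 entries.
Rows 2 and 4 agree on A2, A5; apply A2, A5→A4 and equate their A4 entries.
Row 2 is now all distinguished symbols — the join is lossless.

Yes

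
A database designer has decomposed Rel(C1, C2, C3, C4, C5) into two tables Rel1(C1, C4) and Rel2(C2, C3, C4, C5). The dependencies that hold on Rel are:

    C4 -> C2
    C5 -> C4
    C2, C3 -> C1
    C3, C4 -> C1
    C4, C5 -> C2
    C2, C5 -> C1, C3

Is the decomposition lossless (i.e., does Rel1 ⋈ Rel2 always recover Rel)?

No

Common attributes: Rel1 ∩ Rel2 = {C4}.
Closure of {C4}: C4 → C2 applies, adding C2. So (C4)⁺ = {C2, C4}.
The closure contains neither all of Rel1 = {C1, C4} nor all of Rel2 = {C2, C3, C4, C5}, so the common attributes are not a superkey of either fragment. The join is lossy.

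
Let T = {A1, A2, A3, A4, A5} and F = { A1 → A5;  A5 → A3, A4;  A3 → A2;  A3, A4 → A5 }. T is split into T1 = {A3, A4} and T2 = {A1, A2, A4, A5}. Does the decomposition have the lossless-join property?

No

Common attributes: T1 ∩ T2 = {A4}.
No dependency enlarges {A4}, so (A4)⁺ = {A4}.
The closure contains neither all of T1 = {A3, A4} nor all of T2 = {A1, A2, A4, A5}, so the common attributes are not a superkey of either fragment. The join is lossy.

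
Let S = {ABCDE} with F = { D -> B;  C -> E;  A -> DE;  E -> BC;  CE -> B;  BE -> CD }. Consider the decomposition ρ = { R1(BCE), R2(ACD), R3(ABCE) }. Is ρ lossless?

Yes

Chase test. Columns are ABCDE; row i has aⱼ where attribute j ∈ Ri, else bᵢⱼ.
Initial tableau (one row per fragment):
  row 1: b11 a2 a3 b14 a5
  row 2: a1 b22 a3 a4 b25
  row 3: a1 a2 a3 b34 a5
Rows 1 and 2 agree on C; apply C→E and equate their E entries.
Rows 2 and 3 agree on A; apply A→DE and equate their DE entries.
Rows 1 and 2 agree on E; apply E→BC and equate their BC entries.
Rows 1 and 2 agree on BE; apply BE→CD and equate their CD entries.
Row 2 is now all distinguished symbols — the join is lossless.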